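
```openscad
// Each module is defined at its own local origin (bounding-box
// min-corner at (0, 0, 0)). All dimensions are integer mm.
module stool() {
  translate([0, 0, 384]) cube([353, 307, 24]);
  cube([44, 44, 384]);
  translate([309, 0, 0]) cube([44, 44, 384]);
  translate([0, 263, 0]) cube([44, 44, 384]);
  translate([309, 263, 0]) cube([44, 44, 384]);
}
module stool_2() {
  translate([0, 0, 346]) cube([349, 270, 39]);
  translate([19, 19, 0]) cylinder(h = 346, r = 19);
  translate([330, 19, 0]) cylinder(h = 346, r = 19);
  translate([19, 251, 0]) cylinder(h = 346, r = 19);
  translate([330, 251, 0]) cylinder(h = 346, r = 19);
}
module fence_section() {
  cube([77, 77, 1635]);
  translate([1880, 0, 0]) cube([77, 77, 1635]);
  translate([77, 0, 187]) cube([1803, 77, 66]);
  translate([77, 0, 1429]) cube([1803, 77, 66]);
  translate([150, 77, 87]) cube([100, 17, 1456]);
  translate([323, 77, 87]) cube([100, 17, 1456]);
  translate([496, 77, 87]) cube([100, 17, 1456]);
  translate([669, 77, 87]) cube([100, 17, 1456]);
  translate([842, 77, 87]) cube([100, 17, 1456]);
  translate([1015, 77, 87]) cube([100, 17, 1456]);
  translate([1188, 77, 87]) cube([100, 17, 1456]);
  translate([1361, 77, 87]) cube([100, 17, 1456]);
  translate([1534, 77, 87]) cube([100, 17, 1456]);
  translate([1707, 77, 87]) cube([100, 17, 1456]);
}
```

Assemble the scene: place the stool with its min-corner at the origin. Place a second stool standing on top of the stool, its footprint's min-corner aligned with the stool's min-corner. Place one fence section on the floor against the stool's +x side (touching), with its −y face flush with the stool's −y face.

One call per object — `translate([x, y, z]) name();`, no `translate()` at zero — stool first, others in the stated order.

stool();
translate([0, 0, 408]) stool_2();
translate([353, 0, 0]) fence_section();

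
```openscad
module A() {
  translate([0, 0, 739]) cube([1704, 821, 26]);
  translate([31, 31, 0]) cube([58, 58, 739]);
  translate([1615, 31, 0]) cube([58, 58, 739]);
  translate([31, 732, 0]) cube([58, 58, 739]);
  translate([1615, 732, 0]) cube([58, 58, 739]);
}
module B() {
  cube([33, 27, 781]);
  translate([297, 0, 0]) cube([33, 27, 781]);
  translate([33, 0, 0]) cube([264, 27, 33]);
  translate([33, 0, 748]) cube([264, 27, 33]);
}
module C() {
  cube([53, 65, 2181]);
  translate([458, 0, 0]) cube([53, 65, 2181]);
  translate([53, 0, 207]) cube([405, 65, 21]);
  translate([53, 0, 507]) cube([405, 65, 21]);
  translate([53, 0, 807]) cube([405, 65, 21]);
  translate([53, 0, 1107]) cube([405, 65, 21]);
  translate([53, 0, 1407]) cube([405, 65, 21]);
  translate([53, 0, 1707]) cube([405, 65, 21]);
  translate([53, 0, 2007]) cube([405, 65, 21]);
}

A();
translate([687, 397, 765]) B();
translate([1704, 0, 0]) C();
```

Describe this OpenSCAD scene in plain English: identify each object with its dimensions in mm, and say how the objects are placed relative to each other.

A is a table with a 1704×821 mm rectangular top, 26 mm thick, top surface at z = 765 mm, supported by four 58×58 mm square legs, each inset 31 mm from the nearest pair of top edges, running from the floor.

B is a picture frame with a 264×715 mm rectangular opening (x by z) and a uniform 33 mm border on every side. Frame depth is 27 mm along y. It is built from two vertical stiles running the full outside height and two horizontal rails spanning the gap between the stiles.

C is a straight ladder. Two 53×65 mm vertical rails, 2181 mm tall, stand 511 mm apart (outside-to-outside) with their front faces coplanar on the −y side. 7 rungs, each 65 mm deep and 21 mm tall, span between the inner faces of the rails, front faces flush with the rails. The lowest rung's underside is at z = 207 mm and rungs are spaced 300 mm apart (underside to underside).

The picture frame is on top of the table, centred. The ladder is against the table's +x side, with their −y faces flush.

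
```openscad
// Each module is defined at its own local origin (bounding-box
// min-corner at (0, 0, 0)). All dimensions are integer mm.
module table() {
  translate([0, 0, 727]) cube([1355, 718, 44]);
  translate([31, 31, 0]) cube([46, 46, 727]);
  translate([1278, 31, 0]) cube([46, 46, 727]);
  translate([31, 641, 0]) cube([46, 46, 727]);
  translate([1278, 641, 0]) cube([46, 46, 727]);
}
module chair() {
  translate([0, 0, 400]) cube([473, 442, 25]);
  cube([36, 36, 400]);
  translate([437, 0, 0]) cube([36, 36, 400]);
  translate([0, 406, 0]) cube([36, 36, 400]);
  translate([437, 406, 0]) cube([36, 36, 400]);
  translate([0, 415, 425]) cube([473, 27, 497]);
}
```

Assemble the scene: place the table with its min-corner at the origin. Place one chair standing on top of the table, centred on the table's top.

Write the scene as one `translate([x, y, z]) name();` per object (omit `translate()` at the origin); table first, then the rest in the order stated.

table();
translate([441, 138, 771]) chair();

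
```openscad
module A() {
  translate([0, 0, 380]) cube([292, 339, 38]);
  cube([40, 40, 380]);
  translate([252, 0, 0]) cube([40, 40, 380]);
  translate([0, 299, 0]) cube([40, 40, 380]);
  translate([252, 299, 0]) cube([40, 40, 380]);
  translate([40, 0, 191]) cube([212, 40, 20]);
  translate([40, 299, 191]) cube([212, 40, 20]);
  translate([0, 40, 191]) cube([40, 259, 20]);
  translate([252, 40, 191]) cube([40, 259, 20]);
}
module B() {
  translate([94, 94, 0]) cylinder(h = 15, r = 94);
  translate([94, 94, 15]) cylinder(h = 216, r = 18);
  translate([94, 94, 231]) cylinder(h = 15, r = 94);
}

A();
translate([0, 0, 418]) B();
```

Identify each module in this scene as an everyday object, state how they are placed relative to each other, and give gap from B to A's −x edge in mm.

The spool's min-x is at 0; the stool's min-x is 0; gap = 0 mm.

A is a stool. B is a spool. The spool is on top of the stool. The gap from the spool to the stool's −x edge is 0 mm.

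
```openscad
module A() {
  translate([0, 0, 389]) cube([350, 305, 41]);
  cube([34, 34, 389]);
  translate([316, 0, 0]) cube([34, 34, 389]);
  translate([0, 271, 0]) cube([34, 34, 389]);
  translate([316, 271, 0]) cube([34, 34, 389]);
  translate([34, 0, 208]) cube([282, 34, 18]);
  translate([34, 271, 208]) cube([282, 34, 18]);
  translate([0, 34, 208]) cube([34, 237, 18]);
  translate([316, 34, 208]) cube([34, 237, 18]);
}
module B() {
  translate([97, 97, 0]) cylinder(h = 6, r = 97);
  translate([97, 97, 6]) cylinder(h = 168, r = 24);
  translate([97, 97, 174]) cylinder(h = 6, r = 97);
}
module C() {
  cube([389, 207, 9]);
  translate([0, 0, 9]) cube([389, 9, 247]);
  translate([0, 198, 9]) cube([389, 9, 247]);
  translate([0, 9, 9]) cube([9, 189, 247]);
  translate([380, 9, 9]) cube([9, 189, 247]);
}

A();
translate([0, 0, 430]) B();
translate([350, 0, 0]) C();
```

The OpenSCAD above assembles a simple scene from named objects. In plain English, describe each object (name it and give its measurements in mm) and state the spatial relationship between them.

A is a four-legged stool. The seat is 350×305 mm, 41 mm thick, top at z = 430 mm. It stands on four square legs, each 34×34 mm in cross-section, from z = 0 to the seat underside, each flush with a corner of the seat. Four stretchers, 34 mm wide and 18 mm tall, connect adjacent legs with their undersides at z = 208 mm, each running between the inner faces of the legs it joins and aligned with the legs' outer faces on the other axis.

B is a spool: two coaxial disc flanges of radius 97 mm and thickness 6 mm, joined by a core cylinder of radius 24 mm and height 168 mm. The lower flange rests on z = 0 and the three cylinders share a vertical axis.

C is an open storage box with external size 389×207×256 mm and wall thickness 9 mm (the base is also 9 mm thick). The base covers the whole footprint; the four walls stand on the base, with the y-facing walls full-width and the x-facing walls fitting between their inner faces.

The spool is on top of the stool. The open box is against the stool's +x side, with their −y faces flush.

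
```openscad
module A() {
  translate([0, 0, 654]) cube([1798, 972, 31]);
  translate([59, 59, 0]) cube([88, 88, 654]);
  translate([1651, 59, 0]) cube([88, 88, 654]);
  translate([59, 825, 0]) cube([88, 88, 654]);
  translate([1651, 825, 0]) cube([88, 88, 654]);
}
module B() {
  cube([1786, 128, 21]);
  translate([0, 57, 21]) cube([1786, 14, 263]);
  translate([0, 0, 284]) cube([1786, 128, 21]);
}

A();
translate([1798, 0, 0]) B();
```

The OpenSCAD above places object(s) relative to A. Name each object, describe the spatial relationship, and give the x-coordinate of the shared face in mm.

The table's +x face and the I-beam's −x face are both at x = 1798 mm.

A is a table. B is an I-beam. The I-beam is against the table's +x side, with their −y faces flush. The x-coordinate of the shared face is 1798 mm.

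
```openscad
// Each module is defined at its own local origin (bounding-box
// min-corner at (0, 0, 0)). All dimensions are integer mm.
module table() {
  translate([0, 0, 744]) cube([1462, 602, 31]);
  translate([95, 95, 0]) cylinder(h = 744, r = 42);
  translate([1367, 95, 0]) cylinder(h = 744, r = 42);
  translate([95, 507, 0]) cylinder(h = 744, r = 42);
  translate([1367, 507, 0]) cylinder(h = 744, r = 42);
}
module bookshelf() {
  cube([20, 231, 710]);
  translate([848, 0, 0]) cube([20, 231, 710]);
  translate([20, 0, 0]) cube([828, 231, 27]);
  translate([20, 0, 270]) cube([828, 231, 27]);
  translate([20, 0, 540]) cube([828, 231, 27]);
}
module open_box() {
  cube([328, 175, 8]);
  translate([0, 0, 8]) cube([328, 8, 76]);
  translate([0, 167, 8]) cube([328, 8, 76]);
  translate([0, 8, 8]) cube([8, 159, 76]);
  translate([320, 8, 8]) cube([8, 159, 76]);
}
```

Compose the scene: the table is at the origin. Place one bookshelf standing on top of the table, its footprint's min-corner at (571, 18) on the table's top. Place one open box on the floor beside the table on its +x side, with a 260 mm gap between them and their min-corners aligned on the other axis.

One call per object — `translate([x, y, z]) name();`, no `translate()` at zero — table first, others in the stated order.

table();
translate([571, 18, 775]) bookshelf();
translate([1722, 0, 0]) open_box();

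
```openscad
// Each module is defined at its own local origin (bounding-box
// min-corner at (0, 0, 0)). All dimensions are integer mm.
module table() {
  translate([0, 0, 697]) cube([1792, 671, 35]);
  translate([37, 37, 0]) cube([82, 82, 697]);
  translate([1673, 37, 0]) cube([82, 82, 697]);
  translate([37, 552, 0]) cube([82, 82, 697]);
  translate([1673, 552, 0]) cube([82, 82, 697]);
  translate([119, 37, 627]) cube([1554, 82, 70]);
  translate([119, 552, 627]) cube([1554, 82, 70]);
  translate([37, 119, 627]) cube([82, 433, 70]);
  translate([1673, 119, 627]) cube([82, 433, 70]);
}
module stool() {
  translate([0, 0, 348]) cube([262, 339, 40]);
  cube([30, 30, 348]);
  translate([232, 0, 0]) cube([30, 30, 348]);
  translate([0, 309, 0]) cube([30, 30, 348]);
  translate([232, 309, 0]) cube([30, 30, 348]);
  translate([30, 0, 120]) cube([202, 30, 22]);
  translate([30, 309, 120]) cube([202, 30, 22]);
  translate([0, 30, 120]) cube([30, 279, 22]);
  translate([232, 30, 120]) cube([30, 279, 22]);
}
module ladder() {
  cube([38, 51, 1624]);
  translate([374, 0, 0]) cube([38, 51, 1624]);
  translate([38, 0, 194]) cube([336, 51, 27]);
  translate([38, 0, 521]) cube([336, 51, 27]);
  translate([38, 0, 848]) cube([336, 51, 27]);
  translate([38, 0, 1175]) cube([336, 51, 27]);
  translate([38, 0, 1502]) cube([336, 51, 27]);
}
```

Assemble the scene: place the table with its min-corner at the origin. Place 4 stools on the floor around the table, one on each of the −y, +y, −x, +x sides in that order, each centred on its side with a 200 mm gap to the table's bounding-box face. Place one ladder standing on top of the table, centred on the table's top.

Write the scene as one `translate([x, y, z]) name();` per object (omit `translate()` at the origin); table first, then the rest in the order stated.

table();
translate([765, -539, 0]) stool();
translate([765, 871, 0]) stool();
translate([-462, 166, 0]) stool();
translate([1992, 166, 0]) stool();
translate([690, 310, 732]) ladder();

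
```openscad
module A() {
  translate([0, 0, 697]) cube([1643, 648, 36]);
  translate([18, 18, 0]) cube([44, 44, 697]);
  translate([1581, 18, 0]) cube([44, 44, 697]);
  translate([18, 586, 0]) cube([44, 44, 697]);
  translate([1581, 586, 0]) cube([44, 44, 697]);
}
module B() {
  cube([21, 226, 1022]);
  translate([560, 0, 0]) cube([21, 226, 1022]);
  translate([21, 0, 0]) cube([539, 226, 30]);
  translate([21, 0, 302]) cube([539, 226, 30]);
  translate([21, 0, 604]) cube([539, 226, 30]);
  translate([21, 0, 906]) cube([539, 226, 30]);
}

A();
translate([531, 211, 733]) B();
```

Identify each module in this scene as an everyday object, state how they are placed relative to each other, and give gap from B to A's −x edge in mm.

A is a table. B is a bookshelf. The bookshelf is on top of the table, centred. The gap from the bookshelf to the table's −x edge is 531 mm.

The bookshelf's min-x is at 531; the table's min-x is 0; gap = 531 mm.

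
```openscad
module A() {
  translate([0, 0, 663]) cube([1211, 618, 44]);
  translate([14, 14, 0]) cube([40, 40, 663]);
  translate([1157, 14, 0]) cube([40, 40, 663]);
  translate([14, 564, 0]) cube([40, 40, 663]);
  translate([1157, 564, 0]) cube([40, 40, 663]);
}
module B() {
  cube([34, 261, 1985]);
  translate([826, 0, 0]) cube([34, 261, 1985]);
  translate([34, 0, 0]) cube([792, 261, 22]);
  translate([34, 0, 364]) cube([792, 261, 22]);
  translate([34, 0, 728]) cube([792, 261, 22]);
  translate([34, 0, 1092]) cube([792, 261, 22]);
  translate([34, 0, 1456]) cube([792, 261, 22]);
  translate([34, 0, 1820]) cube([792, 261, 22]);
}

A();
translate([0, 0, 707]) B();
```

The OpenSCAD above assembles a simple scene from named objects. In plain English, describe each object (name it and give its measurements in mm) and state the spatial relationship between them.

A is a rectangular dining table. The top is 1211×618×44 mm with its upper surface at z = 707 mm. It stands on four 40×40 mm square legs, each inset 14 mm from the nearest pair of top edges, running from the floor to the underside of the top.

B is a bookshelf 860 mm wide overall, 261 mm deep and 1985 mm tall. The two sides are 34 mm thick vertical panels. 6 horizontal shelves of 22 mm thickness span between the inner faces of the sides; the lowest shelf sits on the floor and shelves are stacked with a clear vertical gap of 342 mm between each pair.

The bookshelf is on top of the table.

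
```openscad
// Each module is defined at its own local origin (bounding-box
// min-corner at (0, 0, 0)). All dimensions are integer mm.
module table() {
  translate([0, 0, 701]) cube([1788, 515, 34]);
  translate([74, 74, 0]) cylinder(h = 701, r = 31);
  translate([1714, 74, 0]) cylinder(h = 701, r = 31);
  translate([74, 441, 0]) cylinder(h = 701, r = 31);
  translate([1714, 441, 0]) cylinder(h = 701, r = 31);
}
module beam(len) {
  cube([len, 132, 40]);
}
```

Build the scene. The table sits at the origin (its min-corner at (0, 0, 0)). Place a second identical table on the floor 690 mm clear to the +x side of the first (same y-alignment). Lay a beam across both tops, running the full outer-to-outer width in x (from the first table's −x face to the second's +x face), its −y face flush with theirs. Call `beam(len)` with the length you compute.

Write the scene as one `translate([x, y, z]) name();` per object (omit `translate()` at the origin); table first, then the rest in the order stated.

table();
translate([2478, 0, 0]) table();
translate([0, 0, 735]) beam(4266);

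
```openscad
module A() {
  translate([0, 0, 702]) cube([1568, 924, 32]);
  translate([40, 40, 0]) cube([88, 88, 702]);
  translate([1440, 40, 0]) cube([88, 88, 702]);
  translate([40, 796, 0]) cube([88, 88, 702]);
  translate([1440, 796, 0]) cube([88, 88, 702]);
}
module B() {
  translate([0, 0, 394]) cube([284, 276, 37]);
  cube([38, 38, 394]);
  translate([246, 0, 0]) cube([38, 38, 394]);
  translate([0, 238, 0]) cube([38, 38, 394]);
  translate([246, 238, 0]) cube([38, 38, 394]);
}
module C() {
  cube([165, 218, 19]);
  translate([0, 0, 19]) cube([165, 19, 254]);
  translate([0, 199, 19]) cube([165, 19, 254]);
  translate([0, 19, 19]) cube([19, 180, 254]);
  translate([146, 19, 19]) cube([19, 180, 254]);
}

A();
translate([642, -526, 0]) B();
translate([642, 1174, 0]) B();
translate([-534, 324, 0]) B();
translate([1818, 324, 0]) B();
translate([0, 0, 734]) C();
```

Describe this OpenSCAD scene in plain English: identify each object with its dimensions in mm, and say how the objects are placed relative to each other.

A is a rectangular dining table. The top is 1568×924×32 mm with its upper surface at z = 734 mm. It stands on four 88×88 mm square legs, each inset 40 mm from the nearest pair of top edges, running from the floor to the underside of the top.

B is a simple wooden stool: a rectangular seat 284 mm (x) by 276 mm (y), 37 mm thick, top face at z = 431 mm, on four square legs, each 38×38 mm in cross-section. The legs rest on z = 0, each flush with a corner of the seat.

C is an open storage box with external size 165×218×273 mm and wall thickness 19 mm (the base is also 19 mm thick). The base covers the whole footprint; the four walls stand on the base, with the y-facing walls full-width and the x-facing walls fitting between their inner faces.

Four stools sit around the table at the −y, +y, −x, +x sides. The open box is on top of the table.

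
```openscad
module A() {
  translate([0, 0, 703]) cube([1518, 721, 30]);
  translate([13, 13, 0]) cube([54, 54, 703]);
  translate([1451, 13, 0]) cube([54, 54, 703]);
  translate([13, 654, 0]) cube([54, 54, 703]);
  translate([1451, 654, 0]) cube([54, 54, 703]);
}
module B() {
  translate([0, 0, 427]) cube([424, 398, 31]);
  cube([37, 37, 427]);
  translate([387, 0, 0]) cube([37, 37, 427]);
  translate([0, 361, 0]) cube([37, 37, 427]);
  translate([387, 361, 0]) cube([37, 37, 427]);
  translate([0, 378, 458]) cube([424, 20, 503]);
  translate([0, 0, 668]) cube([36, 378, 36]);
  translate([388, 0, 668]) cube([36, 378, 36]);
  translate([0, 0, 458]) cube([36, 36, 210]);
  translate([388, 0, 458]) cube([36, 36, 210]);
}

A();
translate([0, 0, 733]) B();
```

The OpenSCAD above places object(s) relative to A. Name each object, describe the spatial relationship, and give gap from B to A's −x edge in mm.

The chair's min-x is at 0; the table's min-x is 0; gap = 0 mm.

A is a table. B is a chair. The chair is on top of the table. The gap from the chair to the table's −x edge is 0 mm.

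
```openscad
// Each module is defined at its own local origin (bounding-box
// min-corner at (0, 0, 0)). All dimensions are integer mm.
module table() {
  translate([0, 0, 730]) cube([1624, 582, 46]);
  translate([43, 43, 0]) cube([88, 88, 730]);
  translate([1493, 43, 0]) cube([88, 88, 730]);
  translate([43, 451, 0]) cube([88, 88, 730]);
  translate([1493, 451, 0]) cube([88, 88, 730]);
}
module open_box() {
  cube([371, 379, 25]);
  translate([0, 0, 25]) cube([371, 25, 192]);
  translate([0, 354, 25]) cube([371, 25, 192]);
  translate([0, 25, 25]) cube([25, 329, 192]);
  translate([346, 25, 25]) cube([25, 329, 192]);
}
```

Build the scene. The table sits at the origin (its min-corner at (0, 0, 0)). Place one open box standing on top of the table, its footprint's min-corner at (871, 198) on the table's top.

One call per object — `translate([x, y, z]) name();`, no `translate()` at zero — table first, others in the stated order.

table();
translate([871, 198, 776]) open_box();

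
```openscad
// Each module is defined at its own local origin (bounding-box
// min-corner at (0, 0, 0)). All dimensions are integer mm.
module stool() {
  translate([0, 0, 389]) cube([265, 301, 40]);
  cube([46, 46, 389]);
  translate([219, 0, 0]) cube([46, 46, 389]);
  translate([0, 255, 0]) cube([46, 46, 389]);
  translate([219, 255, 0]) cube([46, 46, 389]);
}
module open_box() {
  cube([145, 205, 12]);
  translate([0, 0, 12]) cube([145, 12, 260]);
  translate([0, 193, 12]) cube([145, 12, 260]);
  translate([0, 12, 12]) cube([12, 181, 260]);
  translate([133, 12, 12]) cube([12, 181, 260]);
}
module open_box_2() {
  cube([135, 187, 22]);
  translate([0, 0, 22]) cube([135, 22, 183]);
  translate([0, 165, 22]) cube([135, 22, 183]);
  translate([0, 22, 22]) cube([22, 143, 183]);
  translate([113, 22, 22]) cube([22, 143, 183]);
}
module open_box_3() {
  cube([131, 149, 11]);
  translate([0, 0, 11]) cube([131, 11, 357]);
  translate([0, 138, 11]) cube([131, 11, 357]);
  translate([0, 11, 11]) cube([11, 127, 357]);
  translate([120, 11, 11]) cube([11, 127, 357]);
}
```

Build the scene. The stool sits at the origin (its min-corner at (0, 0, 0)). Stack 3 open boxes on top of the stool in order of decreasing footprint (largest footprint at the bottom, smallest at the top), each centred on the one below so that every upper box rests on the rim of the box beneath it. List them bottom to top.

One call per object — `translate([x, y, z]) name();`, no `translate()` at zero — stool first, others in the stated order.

stool();
translate([60, 48, 429]) open_box();
translate([65, 57, 701]) open_box_2();
translate([67, 76, 906]) open_box_3();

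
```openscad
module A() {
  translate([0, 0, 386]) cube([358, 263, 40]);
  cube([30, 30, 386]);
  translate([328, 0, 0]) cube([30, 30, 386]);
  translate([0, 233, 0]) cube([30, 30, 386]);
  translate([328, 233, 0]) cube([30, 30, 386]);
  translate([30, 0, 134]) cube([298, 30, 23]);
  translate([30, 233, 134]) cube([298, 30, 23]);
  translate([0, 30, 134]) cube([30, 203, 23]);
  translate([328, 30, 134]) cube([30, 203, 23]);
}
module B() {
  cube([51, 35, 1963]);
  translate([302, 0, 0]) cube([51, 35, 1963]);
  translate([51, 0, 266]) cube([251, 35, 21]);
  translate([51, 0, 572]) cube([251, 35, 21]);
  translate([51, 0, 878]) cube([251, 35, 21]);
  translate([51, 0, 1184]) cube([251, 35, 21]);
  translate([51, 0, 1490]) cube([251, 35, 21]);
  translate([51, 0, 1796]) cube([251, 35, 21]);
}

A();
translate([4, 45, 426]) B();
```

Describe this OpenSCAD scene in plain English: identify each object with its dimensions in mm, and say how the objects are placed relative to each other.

A is a four-legged stool. The seat is a 358×263×40 mm slab whose top surface is at z = 426 mm; four square legs, each 30×30 mm in cross-section, run from the floor (z = 0) to the underside of the seat, each flush with a corner of the seat. Four stretchers, 30 mm wide and 23 mm tall, connect adjacent legs with their undersides at z = 134 mm, each running between the inner faces of the legs it joins and aligned with the legs' outer faces on the other axis.

B is a wooden ladder with two side rails of 51×35 mm section and 1963 mm height, set 353 mm apart overall. Between them run 6 rectangular rungs (35 mm deep, 21 mm thick), front faces flush with the rails' −y face. The bottom of the first rung is 266 mm above the floor and each subsequent rung is 306 mm higher than the one below.

The ladder is on top of the stool.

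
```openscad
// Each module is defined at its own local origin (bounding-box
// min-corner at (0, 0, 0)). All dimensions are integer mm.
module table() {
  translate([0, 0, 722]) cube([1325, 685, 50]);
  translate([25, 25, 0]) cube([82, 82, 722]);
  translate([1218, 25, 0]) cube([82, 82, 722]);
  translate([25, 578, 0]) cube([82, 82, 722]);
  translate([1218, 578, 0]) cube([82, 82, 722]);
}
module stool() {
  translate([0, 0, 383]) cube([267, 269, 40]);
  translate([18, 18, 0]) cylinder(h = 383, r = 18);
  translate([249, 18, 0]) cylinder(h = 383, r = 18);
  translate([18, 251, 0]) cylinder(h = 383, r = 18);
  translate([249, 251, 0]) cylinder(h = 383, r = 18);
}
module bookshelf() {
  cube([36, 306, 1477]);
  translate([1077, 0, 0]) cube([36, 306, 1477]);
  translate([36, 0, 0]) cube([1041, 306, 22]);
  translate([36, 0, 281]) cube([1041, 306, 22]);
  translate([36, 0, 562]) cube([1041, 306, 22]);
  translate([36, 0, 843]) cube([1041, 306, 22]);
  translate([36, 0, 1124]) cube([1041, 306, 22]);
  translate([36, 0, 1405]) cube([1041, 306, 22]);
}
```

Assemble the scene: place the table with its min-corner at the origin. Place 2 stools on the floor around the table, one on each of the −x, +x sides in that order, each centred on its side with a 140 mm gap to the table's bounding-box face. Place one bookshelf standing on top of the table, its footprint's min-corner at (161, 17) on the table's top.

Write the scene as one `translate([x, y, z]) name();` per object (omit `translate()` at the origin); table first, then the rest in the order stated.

table();
translate([-407, 208, 0]) stool();
translate([1465, 208, 0]) stool();
translate([161, 17, 772]) bookshelf();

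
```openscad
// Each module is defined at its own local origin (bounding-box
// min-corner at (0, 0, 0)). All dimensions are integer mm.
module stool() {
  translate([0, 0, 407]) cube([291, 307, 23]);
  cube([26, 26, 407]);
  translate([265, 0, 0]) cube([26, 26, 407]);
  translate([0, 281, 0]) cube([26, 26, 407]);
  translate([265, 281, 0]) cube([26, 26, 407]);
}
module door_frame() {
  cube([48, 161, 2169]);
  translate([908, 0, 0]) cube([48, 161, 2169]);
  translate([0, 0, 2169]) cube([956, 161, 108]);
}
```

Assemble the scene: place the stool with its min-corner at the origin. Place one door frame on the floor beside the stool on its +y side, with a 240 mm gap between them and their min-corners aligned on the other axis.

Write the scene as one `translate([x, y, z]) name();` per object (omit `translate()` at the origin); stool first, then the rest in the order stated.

stool();
translate([0, 547, 0]) door_frame();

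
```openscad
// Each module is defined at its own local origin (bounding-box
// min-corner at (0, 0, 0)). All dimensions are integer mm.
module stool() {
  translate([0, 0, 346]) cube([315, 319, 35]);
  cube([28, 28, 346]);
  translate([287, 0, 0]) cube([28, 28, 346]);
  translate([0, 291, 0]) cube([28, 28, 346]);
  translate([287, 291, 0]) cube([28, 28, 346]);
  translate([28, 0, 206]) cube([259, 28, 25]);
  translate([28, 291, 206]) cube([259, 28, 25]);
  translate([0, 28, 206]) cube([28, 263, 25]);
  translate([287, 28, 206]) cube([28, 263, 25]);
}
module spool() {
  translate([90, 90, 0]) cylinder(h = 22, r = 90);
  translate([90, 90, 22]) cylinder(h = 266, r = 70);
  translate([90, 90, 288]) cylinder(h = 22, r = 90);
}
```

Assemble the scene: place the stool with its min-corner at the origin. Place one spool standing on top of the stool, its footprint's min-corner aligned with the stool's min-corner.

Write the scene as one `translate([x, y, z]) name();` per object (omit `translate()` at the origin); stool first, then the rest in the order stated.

stool();
translate([0, 0, 381]) spool();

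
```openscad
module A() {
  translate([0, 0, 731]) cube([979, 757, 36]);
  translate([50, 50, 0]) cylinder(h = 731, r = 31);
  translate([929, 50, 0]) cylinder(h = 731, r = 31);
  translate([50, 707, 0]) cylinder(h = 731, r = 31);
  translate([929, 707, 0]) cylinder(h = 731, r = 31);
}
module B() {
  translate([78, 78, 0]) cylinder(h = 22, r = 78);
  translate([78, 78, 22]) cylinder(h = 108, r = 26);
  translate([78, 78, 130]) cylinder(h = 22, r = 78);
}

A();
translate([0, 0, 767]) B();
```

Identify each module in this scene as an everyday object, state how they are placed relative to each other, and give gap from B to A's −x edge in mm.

The spool's min-x is at 0; the table's min-x is 0; gap = 0 mm.

A is a table. B is a spool. The spool is on top of the table. The gap from the spool to the table's −x edge is 0 mm.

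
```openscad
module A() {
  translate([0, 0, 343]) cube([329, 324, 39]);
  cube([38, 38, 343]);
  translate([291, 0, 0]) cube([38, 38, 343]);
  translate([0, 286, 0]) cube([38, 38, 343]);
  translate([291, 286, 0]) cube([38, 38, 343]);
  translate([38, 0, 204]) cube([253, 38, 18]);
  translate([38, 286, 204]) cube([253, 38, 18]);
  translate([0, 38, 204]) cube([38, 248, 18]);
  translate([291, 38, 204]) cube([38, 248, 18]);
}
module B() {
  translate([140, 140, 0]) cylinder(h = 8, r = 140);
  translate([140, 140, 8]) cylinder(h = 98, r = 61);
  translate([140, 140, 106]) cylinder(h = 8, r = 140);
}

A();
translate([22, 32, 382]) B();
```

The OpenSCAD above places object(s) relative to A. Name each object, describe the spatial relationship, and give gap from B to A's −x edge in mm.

The spool's min-x is at 22; the stool's min-x is 0; gap = 22 mm.

A is a stool. B is a spool. The spool is on top of the stool. The gap from the spool to the stool's −x edge is 22 mm.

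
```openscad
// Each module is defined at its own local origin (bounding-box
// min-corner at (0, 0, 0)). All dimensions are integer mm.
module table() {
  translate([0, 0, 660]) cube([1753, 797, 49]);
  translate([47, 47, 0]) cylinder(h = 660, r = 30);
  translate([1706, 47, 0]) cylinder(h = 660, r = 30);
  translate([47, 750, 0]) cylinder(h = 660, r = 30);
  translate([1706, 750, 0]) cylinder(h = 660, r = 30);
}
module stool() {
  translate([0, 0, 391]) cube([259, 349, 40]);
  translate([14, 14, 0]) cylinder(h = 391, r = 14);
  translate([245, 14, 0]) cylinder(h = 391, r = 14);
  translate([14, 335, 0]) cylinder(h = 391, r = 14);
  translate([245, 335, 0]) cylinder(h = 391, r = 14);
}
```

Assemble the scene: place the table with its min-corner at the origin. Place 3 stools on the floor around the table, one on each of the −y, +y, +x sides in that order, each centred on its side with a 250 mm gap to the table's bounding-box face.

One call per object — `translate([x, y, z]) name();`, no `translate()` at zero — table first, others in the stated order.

table();
translate([747, -599, 0]) stool();
translate([747, 1047, 0]) stool();
translate([2003, 224, 0]) stool();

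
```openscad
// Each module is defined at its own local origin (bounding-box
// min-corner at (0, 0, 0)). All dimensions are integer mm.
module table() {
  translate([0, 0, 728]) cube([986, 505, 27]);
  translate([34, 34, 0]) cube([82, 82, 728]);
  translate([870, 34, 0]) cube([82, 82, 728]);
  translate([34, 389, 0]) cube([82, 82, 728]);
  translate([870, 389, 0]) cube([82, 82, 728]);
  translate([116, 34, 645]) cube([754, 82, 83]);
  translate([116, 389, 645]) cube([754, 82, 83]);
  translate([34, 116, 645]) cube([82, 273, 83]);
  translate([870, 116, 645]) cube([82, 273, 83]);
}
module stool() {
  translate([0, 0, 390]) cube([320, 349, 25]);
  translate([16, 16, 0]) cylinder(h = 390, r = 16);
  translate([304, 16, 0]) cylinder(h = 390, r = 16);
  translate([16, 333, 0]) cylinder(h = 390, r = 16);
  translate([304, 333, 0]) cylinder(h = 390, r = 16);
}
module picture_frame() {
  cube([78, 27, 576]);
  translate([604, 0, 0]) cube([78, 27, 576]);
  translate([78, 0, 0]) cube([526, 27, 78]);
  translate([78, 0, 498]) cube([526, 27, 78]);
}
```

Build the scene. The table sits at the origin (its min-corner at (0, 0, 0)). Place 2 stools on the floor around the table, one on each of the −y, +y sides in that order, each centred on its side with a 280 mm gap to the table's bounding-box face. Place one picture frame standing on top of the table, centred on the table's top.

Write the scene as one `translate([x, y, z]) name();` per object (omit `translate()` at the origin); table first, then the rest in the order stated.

table();
translate([333, -629, 0]) stool();
translate([333, 785, 0]) stool();
translate([152, 239, 755]) picture_frame();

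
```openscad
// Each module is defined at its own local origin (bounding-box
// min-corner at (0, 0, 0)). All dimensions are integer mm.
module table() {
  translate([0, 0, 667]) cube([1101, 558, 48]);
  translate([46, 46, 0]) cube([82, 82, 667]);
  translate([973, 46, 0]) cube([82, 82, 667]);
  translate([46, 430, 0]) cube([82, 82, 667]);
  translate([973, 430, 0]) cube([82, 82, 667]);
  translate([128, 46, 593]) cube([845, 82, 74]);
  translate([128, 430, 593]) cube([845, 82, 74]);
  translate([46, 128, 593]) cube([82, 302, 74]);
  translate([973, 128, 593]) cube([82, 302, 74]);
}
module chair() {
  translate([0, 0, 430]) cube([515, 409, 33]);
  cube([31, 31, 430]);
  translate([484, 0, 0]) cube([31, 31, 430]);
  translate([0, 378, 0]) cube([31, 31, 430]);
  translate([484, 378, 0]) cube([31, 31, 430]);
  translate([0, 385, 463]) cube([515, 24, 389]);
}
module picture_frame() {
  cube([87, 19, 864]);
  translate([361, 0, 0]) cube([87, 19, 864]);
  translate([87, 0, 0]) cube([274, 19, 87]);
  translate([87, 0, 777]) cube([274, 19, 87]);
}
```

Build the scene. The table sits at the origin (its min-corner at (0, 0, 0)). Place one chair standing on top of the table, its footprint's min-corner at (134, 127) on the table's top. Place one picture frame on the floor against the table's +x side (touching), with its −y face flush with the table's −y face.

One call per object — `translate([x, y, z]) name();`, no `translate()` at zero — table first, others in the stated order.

table();
translate([134, 127, 715]) chair();
translate([1101, 0, 0]) picture_frame();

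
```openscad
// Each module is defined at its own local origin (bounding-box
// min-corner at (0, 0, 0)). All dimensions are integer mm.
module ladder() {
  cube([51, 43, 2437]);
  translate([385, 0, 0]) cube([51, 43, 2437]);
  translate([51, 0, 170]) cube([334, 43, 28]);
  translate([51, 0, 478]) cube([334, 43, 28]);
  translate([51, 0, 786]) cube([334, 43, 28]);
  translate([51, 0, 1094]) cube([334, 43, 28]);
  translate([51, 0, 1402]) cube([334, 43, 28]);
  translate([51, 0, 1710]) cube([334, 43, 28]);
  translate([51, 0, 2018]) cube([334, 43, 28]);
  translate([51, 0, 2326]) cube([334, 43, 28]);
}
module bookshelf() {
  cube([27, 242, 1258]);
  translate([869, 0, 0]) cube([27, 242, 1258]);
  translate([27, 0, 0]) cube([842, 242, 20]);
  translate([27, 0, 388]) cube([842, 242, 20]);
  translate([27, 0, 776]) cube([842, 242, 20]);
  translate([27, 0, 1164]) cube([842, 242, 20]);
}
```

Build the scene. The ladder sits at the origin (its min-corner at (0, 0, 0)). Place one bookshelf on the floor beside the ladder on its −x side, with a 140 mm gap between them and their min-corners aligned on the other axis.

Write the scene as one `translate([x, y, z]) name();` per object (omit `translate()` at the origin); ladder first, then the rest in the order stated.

ladder();
translate([-1036, 0, 0]) bookshelf();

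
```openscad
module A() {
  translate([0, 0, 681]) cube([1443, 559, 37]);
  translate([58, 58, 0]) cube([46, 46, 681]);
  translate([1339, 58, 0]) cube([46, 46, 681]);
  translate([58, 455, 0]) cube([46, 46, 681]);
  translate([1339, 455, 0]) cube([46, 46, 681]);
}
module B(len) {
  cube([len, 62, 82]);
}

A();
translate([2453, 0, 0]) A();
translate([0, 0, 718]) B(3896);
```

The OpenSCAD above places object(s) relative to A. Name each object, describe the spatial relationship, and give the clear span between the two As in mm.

A is a table. B is a beam. A beam spans the tops of two tables. The clear span between the two tables is 1010 mm.

Second table starts at x = 2453; first ends at x = 1443; clear span = 2453 − 1443 = 1010 mm.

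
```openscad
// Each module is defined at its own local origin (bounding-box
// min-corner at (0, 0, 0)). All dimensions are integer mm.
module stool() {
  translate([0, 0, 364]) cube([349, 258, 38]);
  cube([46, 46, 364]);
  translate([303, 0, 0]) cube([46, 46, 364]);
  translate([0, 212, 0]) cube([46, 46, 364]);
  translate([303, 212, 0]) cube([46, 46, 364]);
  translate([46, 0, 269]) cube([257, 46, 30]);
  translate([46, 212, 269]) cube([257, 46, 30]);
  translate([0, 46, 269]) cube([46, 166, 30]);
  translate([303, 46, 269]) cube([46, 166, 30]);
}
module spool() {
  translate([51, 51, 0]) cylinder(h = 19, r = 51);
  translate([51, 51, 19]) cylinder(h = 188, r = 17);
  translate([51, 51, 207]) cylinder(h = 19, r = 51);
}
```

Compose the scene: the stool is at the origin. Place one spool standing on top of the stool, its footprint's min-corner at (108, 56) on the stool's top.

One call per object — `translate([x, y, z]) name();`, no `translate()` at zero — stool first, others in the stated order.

stool();
translate([108, 56, 402]) spool();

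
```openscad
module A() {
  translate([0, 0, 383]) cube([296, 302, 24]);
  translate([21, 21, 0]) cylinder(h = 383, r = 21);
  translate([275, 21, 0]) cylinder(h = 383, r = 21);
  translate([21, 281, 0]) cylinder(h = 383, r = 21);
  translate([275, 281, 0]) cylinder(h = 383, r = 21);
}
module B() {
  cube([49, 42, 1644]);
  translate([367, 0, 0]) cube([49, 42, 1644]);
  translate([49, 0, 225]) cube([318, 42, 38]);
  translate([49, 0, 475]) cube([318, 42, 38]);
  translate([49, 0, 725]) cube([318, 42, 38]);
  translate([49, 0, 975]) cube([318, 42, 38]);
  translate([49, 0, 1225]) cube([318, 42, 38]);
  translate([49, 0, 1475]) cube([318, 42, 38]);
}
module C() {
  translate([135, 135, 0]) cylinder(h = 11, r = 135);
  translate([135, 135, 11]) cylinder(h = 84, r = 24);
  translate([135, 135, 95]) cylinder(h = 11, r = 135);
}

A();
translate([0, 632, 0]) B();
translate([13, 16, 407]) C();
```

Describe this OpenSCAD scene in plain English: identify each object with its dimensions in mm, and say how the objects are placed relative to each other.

A is a four-legged stool. The seat is a 296×302×24 mm slab whose top surface is at z = 407 mm; four round legs, each 42 mm in diameter, run from the floor (z = 0) to the underside of the seat, each leg's axis is inset half a diameter from the nearest pair of seat edges (so the leg's bounding box is flush with the corner).

B is a wooden ladder with two side rails of 49×42 mm section and 1644 mm height, set 416 mm apart overall. Between them run 6 rectangular rungs (42 mm deep, 38 mm thick), front faces flush with the rails' −y face. The bottom of the first rung is 225 mm above the floor and each subsequent rung is 250 mm higher than the one below.

C is a spool: two coaxial disc flanges of radius 135 mm and thickness 11 mm, joined by a core cylinder of radius 24 mm and height 84 mm. The lower flange rests on z = 0 and the three cylinders share a vertical axis.

The ladder is on the floor beside the stool on its +y side. The spool is on top of the stool, centred.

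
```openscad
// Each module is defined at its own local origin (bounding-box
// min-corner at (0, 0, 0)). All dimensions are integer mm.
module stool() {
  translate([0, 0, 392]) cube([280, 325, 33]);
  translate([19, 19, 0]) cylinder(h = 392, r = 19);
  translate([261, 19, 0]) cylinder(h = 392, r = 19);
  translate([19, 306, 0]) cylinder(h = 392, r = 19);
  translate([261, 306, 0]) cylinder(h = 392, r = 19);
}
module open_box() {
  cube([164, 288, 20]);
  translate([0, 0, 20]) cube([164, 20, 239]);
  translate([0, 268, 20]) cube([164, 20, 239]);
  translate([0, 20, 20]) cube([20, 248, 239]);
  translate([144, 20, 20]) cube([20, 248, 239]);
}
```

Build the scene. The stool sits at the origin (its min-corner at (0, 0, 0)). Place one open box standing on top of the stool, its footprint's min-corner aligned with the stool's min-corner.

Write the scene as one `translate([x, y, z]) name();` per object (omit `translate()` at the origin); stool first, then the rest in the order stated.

stool();
translate([0, 0, 425]) open_box();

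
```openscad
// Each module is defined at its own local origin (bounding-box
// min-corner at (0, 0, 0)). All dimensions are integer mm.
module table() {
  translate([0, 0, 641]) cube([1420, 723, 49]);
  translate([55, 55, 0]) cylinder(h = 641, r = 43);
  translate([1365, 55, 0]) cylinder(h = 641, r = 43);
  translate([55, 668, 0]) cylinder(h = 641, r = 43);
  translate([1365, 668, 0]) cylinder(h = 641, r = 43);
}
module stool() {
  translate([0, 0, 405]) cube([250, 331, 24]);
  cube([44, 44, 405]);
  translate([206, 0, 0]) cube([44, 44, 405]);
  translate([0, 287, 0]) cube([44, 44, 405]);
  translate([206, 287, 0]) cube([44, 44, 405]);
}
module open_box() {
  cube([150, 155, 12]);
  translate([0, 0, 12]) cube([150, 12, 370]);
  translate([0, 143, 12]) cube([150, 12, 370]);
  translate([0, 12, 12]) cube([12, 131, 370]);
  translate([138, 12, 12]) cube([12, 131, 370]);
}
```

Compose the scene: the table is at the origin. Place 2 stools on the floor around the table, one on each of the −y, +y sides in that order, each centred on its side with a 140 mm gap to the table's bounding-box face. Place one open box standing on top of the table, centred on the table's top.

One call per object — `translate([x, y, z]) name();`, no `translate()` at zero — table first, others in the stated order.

table();
translate([585, -471, 0]) stool();
translate([585, 863, 0]) stool();
translate([635, 284, 690]) open_box();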